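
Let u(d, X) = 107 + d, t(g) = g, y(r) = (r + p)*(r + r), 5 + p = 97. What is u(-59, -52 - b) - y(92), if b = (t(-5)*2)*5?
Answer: -33808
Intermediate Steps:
p = 92 (p = -5 + 97 = 92)
y(r) = 2*r*(92 + r) (y(r) = (r + 92)*(r + r) = (92 + r)*(2*r) = 2*r*(92 + r))
b = -50 (b = -5*2*5 = -10*5 = -50)
u(-59, -52 - b) - y(92) = (107 - 59) - 2*92*(92 + 92) = 48 - 2*92*184 = 48 - 1*33856 = 48 - 33856 = -33808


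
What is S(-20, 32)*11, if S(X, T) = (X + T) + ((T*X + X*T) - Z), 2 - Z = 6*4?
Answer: -13706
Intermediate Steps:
Z = -22 (Z = 2 - 6*4 = 2 - 1*24 = 2 - 24 = -22)
S(X, T) = 22 + T + X + 2*T*X (S(X, T) = (X + T) + ((T*X + X*T) - 1*(-22)) = (T + X) + ((T*X + T*X) + 22) = (T + X) + (2*T*X + 22) = (T + X) + (22 + 2*T*X) = 22 + T + X + 2*T*X)
S(-20, 32)*11 = (22 + 32 - 20 + 2*32*(-20))*11 = (22 + 32 - 20 - 1280)*11 = -1246*11 = -13706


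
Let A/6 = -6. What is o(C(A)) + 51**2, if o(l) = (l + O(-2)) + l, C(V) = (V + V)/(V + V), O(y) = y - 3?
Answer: 2598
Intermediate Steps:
A = -36 (A = 6*(-6) = -36)
O(y) = -3 + y
C(V) = 1 (C(V) = (2*V)/((2*V)) = (2*V)*(1/(2*V)) = 1)
o(l) = -5 + 2*l (o(l) = (l + (-3 - 2)) + l = (l - 5) + l = (-5 + l) + l = -5 + 2*l)
o(C(A)) + 51**2 = (-5 + 2*1) + 51**2 = (-5 + 2) + 2601 = -3 + 2601 = 2598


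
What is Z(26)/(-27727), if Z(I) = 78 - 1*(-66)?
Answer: -144/27727 ≈ -0.0051935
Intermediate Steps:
Z(I) = 144 (Z(I) = 78 + 66 = 144)
Z(26)/(-27727) = 144/(-27727) = 144*(-1/27727) = -144/27727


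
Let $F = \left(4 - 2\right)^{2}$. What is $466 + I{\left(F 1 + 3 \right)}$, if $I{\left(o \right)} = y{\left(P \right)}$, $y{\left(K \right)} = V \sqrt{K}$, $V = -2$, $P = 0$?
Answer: $466$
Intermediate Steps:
$F = 4$ ($F = 2^{2} = 4$)
$y{\left(K \right)} = - 2 \sqrt{K}$
$I{\left(o \right)} = 0$ ($I{\left(o \right)} = - 2 \sqrt{0} = \left(-2\right) 0 = 0$)
$466 + I{\left(F 1 + 3 \right)} = 466 + 0 = 466$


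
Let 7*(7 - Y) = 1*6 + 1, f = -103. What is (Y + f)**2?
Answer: 9409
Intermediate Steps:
Y = 6 (Y = 7 - (1*6 + 1)/7 = 7 - (6 + 1)/7 = 7 - 1/7*7 = 7 - 1 = 6)
(Y + f)**2 = (6 - 103)**2 = (-97)**2 = 9409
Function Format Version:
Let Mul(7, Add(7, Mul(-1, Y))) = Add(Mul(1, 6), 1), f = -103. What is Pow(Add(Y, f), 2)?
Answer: 9409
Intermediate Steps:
Y = 6 (Y = Add(7, Mul(Rational(-1, 7), Add(Mul(1, 6), 1))) = Add(7, Mul(Rational(-1, 7), Add(6, 1))) = Add(7, Mul(Rational(-1, 7), 7)) = Add(7, -1) = 6)
Pow(Add(Y, f), 2) = Pow(Add(6, -103), 2) = Pow(-97, 2) = 9409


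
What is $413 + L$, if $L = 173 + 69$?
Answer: $655$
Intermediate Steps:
$L = 242$
$413 + L = 413 + 242 = 655$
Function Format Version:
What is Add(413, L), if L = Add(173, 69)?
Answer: 655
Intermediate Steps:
L = 242
Add(413, L) = Add(413, 242) = 655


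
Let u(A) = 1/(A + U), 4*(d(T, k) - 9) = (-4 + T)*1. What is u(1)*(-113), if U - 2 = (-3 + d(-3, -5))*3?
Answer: -452/63 ≈ -7.1746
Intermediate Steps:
d(T, k) = 8 + T/4 (d(T, k) = 9 + ((-4 + T)*1)/4 = 9 + (-4 + T)/4 = 9 + (-1 + T/4) = 8 + T/4)
U = 59/4 (U = 2 + (-3 + (8 + (¼)*(-3)))*3 = 2 + (-3 + (8 - ¾))*3 = 2 + (-3 + 29/4)*3 = 2 + (17/4)*3 = 2 + 51/4 = 59/4 ≈ 14.750)
u(A) = 1/(59/4 + A) (u(A) = 1/(A + 59/4) = 1/(59/4 + A))
u(1)*(-113) = (4/(59 + 4*1))*(-113) = (4/(59 + 4))*(-113) = (4/63)*(-113) = -452/63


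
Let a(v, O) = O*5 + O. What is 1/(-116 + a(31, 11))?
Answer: -1/50 ≈ -0.020000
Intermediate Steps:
a(v, O) = 6*O (a(v, O) = 5*O + O = 6*O)
1/(-116 + a(31, 11)) = 1/(-116 + 6*11) = 1/(-116 + 66) = 1/(-50) = -1/50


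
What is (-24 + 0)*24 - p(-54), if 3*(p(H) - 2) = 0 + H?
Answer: -560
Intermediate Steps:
p(H) = 2 + H/3 (p(H) = 2 + (0 + H)/3 = 2 + H/3)
(-24 + 0)*24 - p(-54) = (-24 + 0)*24 - (2 + (1/3)*(-54)) = -24*24 - (2 - 18) = -576 - 1*(-16) = -576 + 16 = -560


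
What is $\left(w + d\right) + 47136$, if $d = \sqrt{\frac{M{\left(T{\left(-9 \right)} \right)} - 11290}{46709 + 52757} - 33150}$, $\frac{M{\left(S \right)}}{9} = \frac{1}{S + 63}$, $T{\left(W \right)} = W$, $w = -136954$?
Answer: $-89818 + \frac{i \sqrt{2951731402883661}}{298398} \approx -89818.0 + 182.07 i$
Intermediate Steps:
$M{\left(S \right)} = \frac{9}{63 + S}$ ($M{\left(S \right)} = \frac{9}{S + 63} = \frac{9}{63 + S}$)
$d = \frac{i \sqrt{2951731402883661}}{298398}$ ($d = \sqrt{\frac{\frac{9}{63 - 9} - 11290}{46709 + 52757} - 33150} = \sqrt{\frac{\frac{9}{54} - 11290}{99466} - 33150} = \sqrt{\left(9 \cdot \frac{1}{54} - 11290\right) \frac{1}{99466} - 33150} = \sqrt{\left(\frac{1}{6} - 11290\right) \frac{1}{99466} - 33150} = \sqrt{\left(- \frac{67739}{6}\right) \frac{1}{99466} - 33150} = \sqrt{- \frac{67739}{596796} - 33150} = \sqrt{- \frac{19783855139}{596796}} = \frac{i \sqrt{2951731402883661}}{298398} \approx 182.07 i$)
$\left(w + d\right) + 47136 = \left(-136954 + \frac{i \sqrt{2951731402883661}}{298398}\right) + 47136 = -89818 + \frac{i \sqrt{2951731402883661}}{298398}$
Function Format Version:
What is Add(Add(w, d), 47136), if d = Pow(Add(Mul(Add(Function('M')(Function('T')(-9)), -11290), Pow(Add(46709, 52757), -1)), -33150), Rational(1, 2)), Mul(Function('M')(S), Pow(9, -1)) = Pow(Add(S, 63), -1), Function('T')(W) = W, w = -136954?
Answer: Add(-89818, Mul(Rational(1, 298398), I, Pow(2951731402883661, Rational(1, 2)))) ≈ Add(-89818., Mul(182.07, I))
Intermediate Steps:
Function('M')(S) = Mul(9, Pow(Add(63, S), -1)) (Function('M')(S) = Mul(9, Pow(Add(S, 63), -1)) = Mul(9, Pow(Add(63, S), -1)))
d = Mul(Rational(1, 298398), I, Pow(2951731402883661, Rational(1, 2))) (d = Pow(Add(Mul(Add(Mul(9, Pow(Add(63, -9), -1)), -11290), Pow(Add(46709, 52757), -1)), -33150), Rational(1, 2)) = Pow(Add(Mul(Add(Mul(9, Pow(54, -1)), -11290), Pow(99466, -1)), -33150), Rational(1, 2)) = Pow(Add(Mul(Add(Mul(9, Rational(1, 54)), -11290), Rational(1, 99466)), -33150), Rational(1, 2)) = Pow(Add(Mul(Add(Rational(1, 6), -11290), Rational(1, 99466)), -33150), Rational(1, 2)) = Pow(Add(Mul(Rational(-67739, 6), Rational(1, 99466)), -33150), Rational(1, 2)) = Pow(Add(Rational(-67739, 596796), -33150), Rational(1, 2)) = Pow(Rational(-19783855139, 596796), Rational(1, 2)) = Mul(Rational(1, 298398), I, Pow(2951731402883661, Rational(1, 2))) ≈ Mul(182.07, I))
Add(Add(w, d), 47136) = Add(Add(-136954, Mul(Rational(1, 298398), I, Pow(2951731402883661, Rational(1, 2)))), 47136) = Add(-89818, Mul(Rational(1, 298398), I, Pow(2951731402883661, Rational(1, 2))))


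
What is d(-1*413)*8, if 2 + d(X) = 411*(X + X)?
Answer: -2715904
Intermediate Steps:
d(X) = -2 + 822*X (d(X) = -2 + 411*(X + X) = -2 + 411*(2*X) = -2 + 822*X)
d(-1*413)*8 = (-2 + 822*(-1*413))*8 = (-2 + 822*(-413))*8 = (-2 - 339486)*8 = -339488*8 = -2715904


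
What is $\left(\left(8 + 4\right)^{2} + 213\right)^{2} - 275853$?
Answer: $-148404$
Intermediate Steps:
$\left(\left(8 + 4\right)^{2} + 213\right)^{2} - 275853 = \left(12^{2} + 213\right)^{2} - 275853 = \left(144 + 213\right)^{2} - 275853 = 357^{2} - 275853 = 127449 - 275853 = -148404$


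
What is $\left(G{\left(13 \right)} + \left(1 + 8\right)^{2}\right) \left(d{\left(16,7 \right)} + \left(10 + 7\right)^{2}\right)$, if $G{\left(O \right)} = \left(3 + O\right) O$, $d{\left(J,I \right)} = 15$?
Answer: $87856$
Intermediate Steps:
$G{\left(O \right)} = O \left(3 + O\right)$
$\left(G{\left(13 \right)} + \left(1 + 8\right)^{2}\right) \left(d{\left(16,7 \right)} + \left(10 + 7\right)^{2}\right) = \left(13 \left(3 + 13\right) + \left(1 + 8\right)^{2}\right) \left(15 + \left(10 + 7\right)^{2}\right) = \left(13 \cdot 16 + 9^{2}\right) \left(15 + 17^{2}\right) = \left(208 + 81\right) \left(15 + 289\right) = 289 \cdot 304 = 87856$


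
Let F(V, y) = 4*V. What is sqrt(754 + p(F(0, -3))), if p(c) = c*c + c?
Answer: sqrt(754) ≈ 27.459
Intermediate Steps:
p(c) = c + c**2 (p(c) = c**2 + c = c + c**2)
sqrt(754 + p(F(0, -3))) = sqrt(754 + (4*0)*(1 + 4*0)) = sqrt(754 + 0*(1 + 0)) = sqrt(754 + 0*1) = sqrt(754 + 0) = sqrt(754)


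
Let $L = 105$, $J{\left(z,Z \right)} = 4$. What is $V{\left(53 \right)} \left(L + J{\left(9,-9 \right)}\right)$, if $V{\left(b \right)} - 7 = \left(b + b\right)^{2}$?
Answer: $1225487$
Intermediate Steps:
$V{\left(b \right)} = 7 + 4 b^{2}$ ($V{\left(b \right)} = 7 + \left(b + b\right)^{2} = 7 + \left(2 b\right)^{2} = 7 + 4 b^{2}$)
$V{\left(53 \right)} \left(L + J{\left(9,-9 \right)}\right) = \left(7 + 4 \cdot 53^{2}\right) \left(105 + 4\right) = \left(7 + 4 \cdot 2809\right) 109 = \left(7 + 11236\right) 109 = 11243 \cdot 109 = 1225487$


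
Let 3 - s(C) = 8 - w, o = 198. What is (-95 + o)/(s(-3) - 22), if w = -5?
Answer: -103/32 ≈ -3.2188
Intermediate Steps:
s(C) = -10 (s(C) = 3 - (8 - 1*(-5)) = 3 - (8 + 5) = 3 - 1*13 = 3 - 13 = -10)
(-95 + o)/(s(-3) - 22) = (-95 + 198)/(-10 - 22) = 103/(-32) = 103*(-1/32) = -103/32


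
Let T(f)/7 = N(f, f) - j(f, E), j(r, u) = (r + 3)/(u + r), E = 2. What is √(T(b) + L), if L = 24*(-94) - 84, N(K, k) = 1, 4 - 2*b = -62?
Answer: I*√58505/5 ≈ 48.376*I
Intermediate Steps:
b = 33 (b = 2 - ½*(-62) = 2 + 31 = 33)
j(r, u) = (3 + r)/(r + u)
L = -2340 (L = -2256 - 84 = -2340)
T(f) = 7 - 7*(3 + f)/(2 + f) (T(f) = 7*(1 - (3 + f)/(f + 2)) = 7*(1 - (3 + f)/(2 + f)) = 7 - 7*(3 + f)/(2 + f))
√(T(b) + L) = √(-7/(2 + 33) - 2340) = √(-7/35 - 2340) = √(-7*1/35 - 2340) = √(-⅕ - 2340) = √(-11701/5) = I*√58505/5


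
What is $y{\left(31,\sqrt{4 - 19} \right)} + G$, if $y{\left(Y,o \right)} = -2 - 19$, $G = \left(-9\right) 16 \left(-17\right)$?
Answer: $2427$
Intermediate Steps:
$G = 2448$ ($G = \left(-144\right) \left(-17\right) = 2448$)
$y{\left(Y,o \right)} = -21$ ($y{\left(Y,o \right)} = -2 - 19 = -21$)
$y{\left(31,\sqrt{4 - 19} \right)} + G = -21 + 2448 = 2427$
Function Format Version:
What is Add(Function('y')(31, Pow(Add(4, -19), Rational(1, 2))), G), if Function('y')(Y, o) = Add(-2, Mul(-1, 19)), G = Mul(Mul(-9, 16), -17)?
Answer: 2427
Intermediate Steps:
G = 2448 (G = Mul(-144, -17) = 2448)
Function('y')(Y, o) = -21 (Function('y')(Y, o) = Add(-2, -19) = -21)
Add(Function('y')(31, Pow(Add(4, -19), Rational(1, 2))), G) = Add(-21, 2448) = 2427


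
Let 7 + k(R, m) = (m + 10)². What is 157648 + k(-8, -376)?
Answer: 291597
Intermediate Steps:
k(R, m) = -7 + (10 + m)² (k(R, m) = -7 + (m + 10)² = -7 + (10 + m)²)
157648 + k(-8, -376) = 157648 + (-7 + (10 - 376)²) = 157648 + (-7 + (-366)²) = 157648 + (-7 + 133956) = 157648 + 133949 = 291597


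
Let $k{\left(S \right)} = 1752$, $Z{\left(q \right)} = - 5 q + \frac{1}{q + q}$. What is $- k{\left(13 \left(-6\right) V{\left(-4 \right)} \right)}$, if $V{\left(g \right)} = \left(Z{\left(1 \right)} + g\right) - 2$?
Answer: $-1752$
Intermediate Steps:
$Z{\left(q \right)} = \frac{1}{2 q} - 5 q$ ($Z{\left(q \right)} = - 5 q + \frac{1}{2 q} = \frac{1}{2 q} - 5 q$)
$V{\left(g \right)} = - \frac{13}{2} + g$ ($V{\left(g \right)} = \left(\left(\frac{1}{2 \cdot 1} - 5\right) + g\right) - 2 = \left(\left(\frac{1}{2} \cdot 1 - 5\right) + g\right) - 2 = \left(\left(\frac{1}{2} - 5\right) + g\right) - 2 = \left(- \frac{9}{2} + g\right) - 2 = - \frac{13}{2} + g$)
$- k{\left(13 \left(-6\right) V{\left(-4 \right)} \right)} = \left(-1\right) 1752 = -1752$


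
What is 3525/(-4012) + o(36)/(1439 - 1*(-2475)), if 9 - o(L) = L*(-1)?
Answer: -6808155/7851484 ≈ -0.86712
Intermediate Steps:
o(L) = 9 + L (o(L) = 9 - L*(-1) = 9 - (-1)*L = 9 + L)
3525/(-4012) + o(36)/(1439 - 1*(-2475)) = 3525/(-4012) + (9 + 36)/(1439 - 1*(-2475)) = 3525*(-1/4012) + 45/(1439 + 2475) = -3525/4012 + 45/3914 = -6808155/7851484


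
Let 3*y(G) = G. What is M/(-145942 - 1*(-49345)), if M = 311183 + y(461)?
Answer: -934010/289791 ≈ -3.2230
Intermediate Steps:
y(G) = G/3
M = 934010/3 (M = 311183 + (⅓)*461 = 311183 + 461/3 = 934010/3 ≈ 3.1134e+5)
M/(-145942 - 1*(-49345)) = 934010/(3*(-145942 - 1*(-49345))) = 934010/(3*(-145942 + 49345)) = (934010/3)/(-96597) = (934010/3)*(-1/96597) = -934010/289791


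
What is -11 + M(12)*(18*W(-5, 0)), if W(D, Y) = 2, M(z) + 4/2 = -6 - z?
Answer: -731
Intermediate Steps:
M(z) = -8 - z (M(z) = -2 + (-6 - z) = -8 - z)
-11 + M(12)*(18*W(-5, 0)) = -11 + (-8 - 1*12)*(18*2) = -11 + (-8 - 12)*36 = -11 - 20*36 = -11 - 720 = -731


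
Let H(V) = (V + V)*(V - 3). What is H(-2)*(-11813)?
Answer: -236260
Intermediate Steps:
H(V) = 2*V*(-3 + V) (H(V) = (2*V)*(-3 + V) = 2*V*(-3 + V))
H(-2)*(-11813) = (2*(-2)*(-3 - 2))*(-11813) = (2*(-2)*(-5))*(-11813) = 20*(-11813) = -236260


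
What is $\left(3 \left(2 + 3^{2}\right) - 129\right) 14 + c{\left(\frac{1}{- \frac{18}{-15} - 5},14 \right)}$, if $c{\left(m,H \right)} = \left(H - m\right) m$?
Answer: $- \frac{486539}{361} \approx -1347.8$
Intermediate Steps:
$c{\left(m,H \right)} = m \left(H - m\right)$
$\left(3 \left(2 + 3^{2}\right) - 129\right) 14 + c{\left(\frac{1}{- \frac{18}{-15} - 5},14 \right)} = \left(3 \left(2 + 3^{2}\right) - 129\right) 14 + \frac{14 - \frac{1}{- \frac{18}{-15} - 5}}{- \frac{18}{-15} - 5} = \left(3 \left(2 + 9\right) - 129\right) 14 + \frac{14 - \frac{1}{\left(-18\right) \left(- \frac{1}{15}\right) - 5}}{\left(-18\right) \left(- \frac{1}{15}\right) - 5} = \left(3 \cdot 11 - 129\right) 14 + \frac{14 - \frac{1}{\frac{6}{5} - 5}}{\frac{6}{5} - 5} = \left(33 - 129\right) 14 + \frac{14 - \frac{1}{- \frac{19}{5}}}{- \frac{19}{5}} = \left(-96\right) 14 - \frac{5 \left(14 - - \frac{5}{19}\right)}{19} = -1344 - \frac{5 \left(14 + \frac{5}{19}\right)}{19} = -1344 - \frac{1355}{361} = - \frac{486539}{361}$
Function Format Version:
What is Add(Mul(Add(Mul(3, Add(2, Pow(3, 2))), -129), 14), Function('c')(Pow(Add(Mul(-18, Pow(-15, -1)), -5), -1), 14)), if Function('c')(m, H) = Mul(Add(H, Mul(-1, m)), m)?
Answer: Rational(-486539, 361) ≈ -1347.8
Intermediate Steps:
Function('c')(m, H) = Mul(m, Add(H, Mul(-1, m)))
Add(Mul(Add(Mul(3, Add(2, Pow(3, 2))), -129), 14), Function('c')(Pow(Add(Mul(-18, Pow(-15, -1)), -5), -1), 14)) = Add(Mul(Add(Mul(3, Add(2, Pow(3, 2))), -129), 14), Mul(Pow(Add(Mul(-18, Pow(-15, -1)), -5), -1), Add(14, Mul(-1, Pow(Add(Mul(-18, Pow(-15, -1)), -5), -1))))) = Add(Mul(Add(Mul(3, Add(2, 9)), -129), 14), Mul(Pow(Add(Mul(-18, Rational(-1, 15)), -5), -1), Add(14, Mul(-1, Pow(Add(Mul(-18, Rational(-1, 15)), -5), -1))))) = Add(Mul(Add(Mul(3, 11), -129), 14), Mul(Pow(Add(Rational(6, 5), -5), -1), Add(14, Mul(-1, Pow(Add(Rational(6, 5), -5), -1))))) = Add(Mul(Add(33, -129), 14), Mul(Pow(Rational(-19, 5), -1), Add(14, Mul(-1, Pow(Rational(-19, 5), -1))))) = Add(Mul(-96, 14), Mul(Rational(-5, 19), Add(14, Mul(-1, Rational(-5, 19))))) = Add(-1344, Mul(Rational(-5, 19), Add(14, Rational(5, 19)))) = Add(-1344, Mul(Rational(-5, 19), Rational(271, 19))) = Add(-1344, Rational(-1355, 361)) = Rational(-486539, 361)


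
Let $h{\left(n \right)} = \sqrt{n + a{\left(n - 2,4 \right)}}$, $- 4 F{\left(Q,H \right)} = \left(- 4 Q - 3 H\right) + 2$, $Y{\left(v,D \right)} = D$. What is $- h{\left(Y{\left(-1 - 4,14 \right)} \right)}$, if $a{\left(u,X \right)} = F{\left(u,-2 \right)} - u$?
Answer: $- 2 \sqrt{3} \approx -3.4641$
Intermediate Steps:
$F{\left(Q,H \right)} = - \frac{1}{2} + Q + \frac{3 H}{4}$ ($F{\left(Q,H \right)} = - \frac{\left(- 4 Q - 3 H\right) + 2}{4} = - \frac{2 - 4 Q - 3 H}{4} = - \frac{1}{2} + Q + \frac{3 H}{4}$)
$a{\left(u,X \right)} = -2$ ($a{\left(u,X \right)} = \left(- \frac{1}{2} + u + \frac{3}{4} \left(-2\right)\right) - u = \left(- \frac{1}{2} + u - \frac{3}{2}\right) - u = \left(-2 + u\right) - u = -2$)
$h{\left(n \right)} = \sqrt{-2 + n}$ ($h{\left(n \right)} = \sqrt{n - 2} = \sqrt{-2 + n}$)
$- h{\left(Y{\left(-1 - 4,14 \right)} \right)} = - \sqrt{-2 + 14} = - \sqrt{12} = - 2 \sqrt{3}$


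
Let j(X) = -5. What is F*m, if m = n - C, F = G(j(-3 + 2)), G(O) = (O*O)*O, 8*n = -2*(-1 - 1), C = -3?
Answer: -875/2 ≈ -437.50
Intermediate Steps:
n = 1/2 (n = (-2*(-1 - 1))/8 = (-2*(-2))/8 = (1/8)*4 = 1/2 ≈ 0.50000)
G(O) = O**3 (G(O) = O**2*O = O**3)
F = -125 (F = (-5)**3 = -125)
m = 7/2 (m = 1/2 - 1*(-3) = 1/2 + 3 = 7/2 ≈ 3.5000)
F*m = -125*7/2 = -875/2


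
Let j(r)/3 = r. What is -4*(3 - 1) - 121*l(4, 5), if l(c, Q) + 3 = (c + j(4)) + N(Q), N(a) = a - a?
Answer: -1581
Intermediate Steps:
j(r) = 3*r
N(a) = 0
l(c, Q) = 9 + c (l(c, Q) = -3 + ((c + 3*4) + 0) = -3 + ((c + 12) + 0) = -3 + ((12 + c) + 0) = -3 + (12 + c) = 9 + c)
-4*(3 - 1) - 121*l(4, 5) = -4*(3 - 1) - 121*(9 + 4) = -4*2 - 121*13 = -8 - 1573 = -1581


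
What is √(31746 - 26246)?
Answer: 10*√55 ≈ 74.162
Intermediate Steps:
√(31746 - 26246) = √5500 = 10*√55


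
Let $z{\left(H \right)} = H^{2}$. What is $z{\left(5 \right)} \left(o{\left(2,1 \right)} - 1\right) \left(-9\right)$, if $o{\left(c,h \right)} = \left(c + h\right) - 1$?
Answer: $-225$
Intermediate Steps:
$o{\left(c,h \right)} = -1 + c + h$
$z{\left(5 \right)} \left(o{\left(2,1 \right)} - 1\right) \left(-9\right) = 5^{2} \left(\left(-1 + 2 + 1\right) - 1\right) \left(-9\right) = 25 \left(2 - 1\right) \left(-9\right) = 25 \cdot 1 \left(-9\right) = 25 \left(-9\right) = -225$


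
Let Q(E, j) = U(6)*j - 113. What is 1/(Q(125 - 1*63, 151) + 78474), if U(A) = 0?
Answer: 1/78361 ≈ 1.2761e-5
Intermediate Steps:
Q(E, j) = -113 (Q(E, j) = 0*j - 113 = 0 - 113 = -113)
1/(Q(125 - 1*63, 151) + 78474) = 1/(-113 + 78474) = 1/78361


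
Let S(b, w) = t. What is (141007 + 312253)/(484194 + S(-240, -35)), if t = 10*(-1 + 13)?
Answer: 226630/242157 ≈ 0.93588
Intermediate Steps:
t = 120 (t = 10*12 = 120)
S(b, w) = 120
(141007 + 312253)/(484194 + S(-240, -35)) = (141007 + 312253)/(484194 + 120) = 453260/484314 = 453260*(1/484314) = 226630/242157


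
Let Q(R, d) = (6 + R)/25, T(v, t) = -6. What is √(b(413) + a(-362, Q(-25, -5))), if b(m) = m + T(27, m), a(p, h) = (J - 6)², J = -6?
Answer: √551 ≈ 23.473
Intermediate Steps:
Q(R, d) = 6/25 + R/25 (Q(R, d) = (6 + R)*(1/25) = 6/25 + R/25)
a(p, h) = 144 (a(p, h) = (-6 - 6)² = (-12)² = 144)
b(m) = -6 + m (b(m) = m - 6 = -6 + m)
√(b(413) + a(-362, Q(-25, -5))) = √((-6 + 413) + 144) = √(407 + 144) = √551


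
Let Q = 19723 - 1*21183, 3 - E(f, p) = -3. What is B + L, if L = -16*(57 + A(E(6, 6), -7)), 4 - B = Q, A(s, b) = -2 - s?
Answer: 680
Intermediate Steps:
E(f, p) = 6 (E(f, p) = 3 - 1*(-3) = 3 + 3 = 6)
Q = -1460 (Q = 19723 - 21183 = -1460)
B = 1464 (B = 4 - 1*(-1460) = 4 + 1460 = 1464)
L = -784 (L = -16*(57 + (-2 - 1*6)) = -16*(57 + (-2 - 6)) = -16*(57 - 8) = -16*49 = -784)
B + L = 1464 - 784 = 680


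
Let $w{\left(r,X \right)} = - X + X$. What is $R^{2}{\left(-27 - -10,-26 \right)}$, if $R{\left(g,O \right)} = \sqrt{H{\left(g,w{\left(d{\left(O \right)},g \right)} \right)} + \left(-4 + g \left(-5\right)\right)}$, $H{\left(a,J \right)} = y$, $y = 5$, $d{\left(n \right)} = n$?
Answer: $86$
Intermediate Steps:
$w{\left(r,X \right)} = 0$
$H{\left(a,J \right)} = 5$
$R{\left(g,O \right)} = \sqrt{1 - 5 g}$ ($R{\left(g,O \right)} = \sqrt{5 + \left(-4 + g \left(-5\right)\right)} = \sqrt{5 - \left(4 + 5 g\right)} = \sqrt{1 - 5 g}$)
$R^{2}{\left(-27 - -10,-26 \right)} = \left(\sqrt{1 - 5 \left(-27 - -10\right)}\right)^{2} = \left(\sqrt{1 - 5 \left(-27 + 10\right)}\right)^{2} = \left(\sqrt{1 - -85}\right)^{2} = \left(\sqrt{1 + 85}\right)^{2} = \left(\sqrt{86}\right)^{2} = 86$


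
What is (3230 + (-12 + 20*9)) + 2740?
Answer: 6138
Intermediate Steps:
(3230 + (-12 + 20*9)) + 2740 = (3230 + (-12 + 180)) + 2740 = (3230 + 168) + 2740 = 3398 + 2740 = 6138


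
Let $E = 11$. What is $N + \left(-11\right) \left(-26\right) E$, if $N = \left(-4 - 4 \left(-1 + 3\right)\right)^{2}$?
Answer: $3290$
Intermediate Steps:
$N = 144$ ($N = \left(-4 - 8\right)^{2} = \left(-12\right)^{2} = 144$)
$N + \left(-11\right) \left(-26\right) E = 144 + \left(-11\right) \left(-26\right) 11 = 144 + 286 \cdot 11 = 144 + 3146 = 3290$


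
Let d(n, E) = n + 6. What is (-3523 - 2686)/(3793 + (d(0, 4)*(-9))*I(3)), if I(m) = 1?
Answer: -6209/3739 ≈ -1.6606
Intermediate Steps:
d(n, E) = 6 + n
(-3523 - 2686)/(3793 + (d(0, 4)*(-9))*I(3)) = (-3523 - 2686)/(3793 + ((6 + 0)*(-9))*1) = -6209/(3793 + (6*(-9))*1) = -6209/(3793 - 54*1) = -6209/(3793 - 54) = -6209/3739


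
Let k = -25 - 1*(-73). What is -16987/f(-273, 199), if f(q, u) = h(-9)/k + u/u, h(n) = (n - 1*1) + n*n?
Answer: -815376/119 ≈ -6851.9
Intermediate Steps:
k = 48 (k = -25 + 73 = 48)
h(n) = -1 + n + n² (h(n) = (n - 1) + n² = (-1 + n) + n² = -1 + n + n²)
f(q, u) = 119/48 (f(q, u) = (-1 - 9 + (-9)²)/48 + u/u = (-1 - 9 + 81)*(1/48) + 1 = 71*(1/48) + 1 = 71/48 + 1 = 119/48)
-16987/f(-273, 199) = -16987/119/48 = -16987*48/119 = -815376/119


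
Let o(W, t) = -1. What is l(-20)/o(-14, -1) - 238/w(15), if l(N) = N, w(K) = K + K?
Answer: 181/15 ≈ 12.067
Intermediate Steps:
w(K) = 2*K
l(-20)/o(-14, -1) - 238/w(15) = -20/(-1) - 238/(2*15) = -20*(-1) - 238/30 = 20 - 238*1/30 = 20 - 119/15 = 181/15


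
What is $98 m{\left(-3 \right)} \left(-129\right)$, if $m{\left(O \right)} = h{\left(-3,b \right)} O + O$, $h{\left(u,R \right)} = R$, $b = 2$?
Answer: $113778$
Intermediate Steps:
$m{\left(O \right)} = 3 O$ ($m{\left(O \right)} = 2 O + O = 3 O$)
$98 m{\left(-3 \right)} \left(-129\right) = 98 \cdot 3 \left(-3\right) \left(-129\right) = 98 \left(-9\right) \left(-129\right) = \left(-882\right) \left(-129\right) = 113778$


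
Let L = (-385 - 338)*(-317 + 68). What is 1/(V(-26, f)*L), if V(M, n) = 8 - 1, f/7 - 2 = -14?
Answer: 1/1260189 ≈ 7.9353e-7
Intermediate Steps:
f = -84 (f = 14 + 7*(-14) = 14 - 98 = -84)
V(M, n) = 7
L = 180027 (L = -723*(-249) = 180027)
1/(V(-26, f)*L) = 1/(7*180027) = (⅐)*(1/180027) = 1/1260189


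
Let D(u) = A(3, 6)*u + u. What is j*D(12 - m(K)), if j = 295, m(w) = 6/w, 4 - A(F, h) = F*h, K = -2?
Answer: -57525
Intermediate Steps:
A(F, h) = 4 - F*h
D(u) = -13*u (D(u) = (4 - 1*3*6)*u + u = (4 - 18)*u + u = -14*u + u = -13*u)
j*D(12 - m(K)) = 295*(-13*(12 - 6/(-2))) = 295*(-13*(12 - 6*(-1)/2)) = 295*(-13*(12 - 1*(-3))) = 295*(-13*(12 + 3)) = 295*(-13*15) = 295*(-195) = -57525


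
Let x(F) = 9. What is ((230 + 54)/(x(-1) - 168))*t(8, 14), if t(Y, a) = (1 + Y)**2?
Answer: -7668/53 ≈ -144.68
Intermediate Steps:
((230 + 54)/(x(-1) - 168))*t(8, 14) = ((230 + 54)/(9 - 168))*(1 + 8)**2 = (284/(-159))*9**2 = (284*(-1/159))*81 = -284/159*81 = -7668/53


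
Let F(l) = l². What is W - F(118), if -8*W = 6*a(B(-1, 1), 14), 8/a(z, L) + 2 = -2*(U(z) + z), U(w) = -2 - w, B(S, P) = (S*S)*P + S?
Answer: -13927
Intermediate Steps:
B(S, P) = S + P*S² (B(S, P) = S²*P + S = P*S² + S = S + P*S²)
a(z, L) = 4 (a(z, L) = 8/(-2 - 2*((-2 - z) + z)) = 8/(-2 - 2*(-2)) = 8/(-2 + 4) = 8/2 = 8*(½) = 4)
W = -3 (W = -3*4/4 = -⅛*24 = -3)
W - F(118) = -3 - 1*118² = -3 - 1*13924 = -3 - 13924 = -13927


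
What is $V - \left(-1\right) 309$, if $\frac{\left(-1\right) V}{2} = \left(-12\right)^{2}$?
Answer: $21$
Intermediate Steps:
$V = -288$ ($V = - 2 \left(-12\right)^{2} = \left(-2\right) 144 = -288$)
$V - \left(-1\right) 309 = -288 - \left(-1\right) 309 = -288 - -309 = -288 + 309 = 21$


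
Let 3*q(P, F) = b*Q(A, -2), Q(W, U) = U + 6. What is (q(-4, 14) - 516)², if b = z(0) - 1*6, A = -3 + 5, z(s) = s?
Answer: 274576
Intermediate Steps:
A = 2
b = -6 (b = 0 - 1*6 = 0 - 6 = -6)
Q(W, U) = 6 + U
q(P, F) = -8 (q(P, F) = (-6*(6 - 2))/3 = (-6*4)/3 = (⅓)*(-24) = -8)
(q(-4, 14) - 516)² = (-8 - 516)² = (-524)² = 274576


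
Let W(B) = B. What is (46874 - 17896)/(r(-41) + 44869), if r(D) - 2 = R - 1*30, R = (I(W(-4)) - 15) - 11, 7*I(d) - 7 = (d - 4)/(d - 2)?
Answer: 304269/470570 ≈ 0.64660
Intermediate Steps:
I(d) = 1 + (-4 + d)/(7*(-2 + d)) (I(d) = 1 + ((d - 4)/(d - 2))/7 = 1 + ((-4 + d)/(-2 + d))/7 = 1 + (-4 + d)/(7*(-2 + d)))
R = -521/21 (R = (2*(-9 + 4*(-4))/(7*(-2 - 4)) - 15) - 11 = ((2/7)*(-9 - 16)/(-6) - 15) - 11 = ((2/7)*(-⅙)*(-25) - 15) - 11 = (25/21 - 15) - 11 = -290/21 - 11 = -521/21 ≈ -24.810)
r(D) = -1109/21 (r(D) = 2 + (-521/21 - 1*30) = 2 + (-521/21 - 30) = 2 - 1151/21 = -1109/21)
(46874 - 17896)/(r(-41) + 44869) = (46874 - 17896)/(-1109/21 + 44869) = 28978/(941140/21) = 28978*(21/941140) = 304269/470570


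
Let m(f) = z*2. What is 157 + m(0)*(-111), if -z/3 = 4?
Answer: 2821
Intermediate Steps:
z = -12 (z = -3*4 = -12)
m(f) = -24 (m(f) = -12*2 = -24)
157 + m(0)*(-111) = 157 - 24*(-111) = 157 + 2664 = 2821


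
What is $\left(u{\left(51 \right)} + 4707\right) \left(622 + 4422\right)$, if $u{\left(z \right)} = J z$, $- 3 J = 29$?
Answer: $21255416$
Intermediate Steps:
$J = - \frac{29}{3}$ ($J = \left(- \frac{1}{3}\right) 29 = - \frac{29}{3} \approx -9.6667$)
$u{\left(z \right)} = - \frac{29 z}{3}$
$\left(u{\left(51 \right)} + 4707\right) \left(622 + 4422\right) = \left(\left(- \frac{29}{3}\right) 51 + 4707\right) \left(622 + 4422\right) = \left(-493 + 4707\right) 5044 = 4214 \cdot 5044 = 21255416$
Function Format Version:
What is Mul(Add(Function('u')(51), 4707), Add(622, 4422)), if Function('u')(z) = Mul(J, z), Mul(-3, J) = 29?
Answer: 21255416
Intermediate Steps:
J = Rational(-29, 3) (J = Mul(Rational(-1, 3), 29) = Rational(-29, 3) ≈ -9.6667)
Function('u')(z) = Mul(Rational(-29, 3), z)
Mul(Add(Function('u')(51), 4707), Add(622, 4422)) = Mul(Add(Mul(Rational(-29, 3), 51), 4707), Add(622, 4422)) = Mul(Add(-493, 4707), 5044) = Mul(4214, 5044) = 21255416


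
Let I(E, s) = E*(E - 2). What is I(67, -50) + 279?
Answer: 4634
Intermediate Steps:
I(E, s) = E*(-2 + E)
I(67, -50) + 279 = 67*(-2 + 67) + 279 = 67*65 + 279 = 4355 + 279 = 4634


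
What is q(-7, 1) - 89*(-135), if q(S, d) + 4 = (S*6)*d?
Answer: 11969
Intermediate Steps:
q(S, d) = -4 + 6*S*d (q(S, d) = -4 + (S*6)*d = -4 + (6*S)*d = -4 + 6*S*d)
q(-7, 1) - 89*(-135) = (-4 + 6*(-7)*1) - 89*(-135) = (-4 - 42) + 12015 = -46 + 12015 = 11969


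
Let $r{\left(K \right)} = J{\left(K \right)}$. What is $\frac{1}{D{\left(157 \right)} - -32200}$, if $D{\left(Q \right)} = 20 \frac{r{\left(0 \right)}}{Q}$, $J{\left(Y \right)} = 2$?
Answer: $\frac{157}{5055440} \approx 3.1056 \cdot 10^{-5}$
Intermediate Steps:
$r{\left(K \right)} = 2$
$D{\left(Q \right)} = \frac{40}{Q}$ ($D{\left(Q \right)} = 20 \frac{2}{Q} = \frac{40}{Q}$)
$\frac{1}{D{\left(157 \right)} - -32200} = \frac{1}{\frac{40}{157} - -32200} = \frac{1}{40 \cdot \frac{1}{157} + 32200} = \frac{1}{\frac{40}{157} + 32200} = \frac{1}{\frac{5055440}{157}} = \frac{157}{5055440}$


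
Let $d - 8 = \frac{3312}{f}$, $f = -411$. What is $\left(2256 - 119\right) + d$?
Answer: $\frac{292761}{137} \approx 2136.9$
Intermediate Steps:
$d = - \frac{8}{137}$ ($d = 8 + \frac{3312}{-411} = 8 + 3312 \left(- \frac{1}{411}\right) = 8 - \frac{1104}{137} = - \frac{8}{137} \approx -0.058394$)
$\left(2256 - 119\right) + d = \left(2256 - 119\right) - \frac{8}{137} = 2137 - \frac{8}{137} = \frac{292761}{137}$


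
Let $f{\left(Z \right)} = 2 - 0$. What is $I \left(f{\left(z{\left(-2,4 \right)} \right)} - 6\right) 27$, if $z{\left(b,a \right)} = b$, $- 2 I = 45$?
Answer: $2430$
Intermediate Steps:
$I = - \frac{45}{2}$ ($I = \left(- \frac{1}{2}\right) 45 = - \frac{45}{2} \approx -22.5$)
$f{\left(Z \right)} = 2$ ($f{\left(Z \right)} = 2 + 0 = 2$)
$I \left(f{\left(z{\left(-2,4 \right)} \right)} - 6\right) 27 = - \frac{45 \left(2 - 6\right)}{2} \cdot 27 = \left(- \frac{45}{2}\right) \left(-4\right) 27 = 90 \cdot 27 = 2430$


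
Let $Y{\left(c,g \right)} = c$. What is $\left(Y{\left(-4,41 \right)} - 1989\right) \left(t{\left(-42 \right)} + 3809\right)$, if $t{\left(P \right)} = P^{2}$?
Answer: $-11106989$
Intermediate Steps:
$\left(Y{\left(-4,41 \right)} - 1989\right) \left(t{\left(-42 \right)} + 3809\right) = \left(-4 - 1989\right) \left(\left(-42\right)^{2} + 3809\right) = - 1993 \left(1764 + 3809\right) = \left(-1993\right) 5573 = -11106989$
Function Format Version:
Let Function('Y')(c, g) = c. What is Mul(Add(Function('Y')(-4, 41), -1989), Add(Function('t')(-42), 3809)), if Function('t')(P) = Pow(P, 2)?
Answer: -11106989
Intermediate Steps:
Mul(Add(Function('Y')(-4, 41), -1989), Add(Function('t')(-42), 3809)) = Mul(Add(-4, -1989), Add(Pow(-42, 2), 3809)) = Mul(-1993, Add(1764, 3809)) = Mul(-1993, 5573) = -11106989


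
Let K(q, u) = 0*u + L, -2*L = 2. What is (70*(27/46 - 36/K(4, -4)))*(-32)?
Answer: -1884960/23 ≈ -81955.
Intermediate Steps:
L = -1 (L = -½*2 = -1)
K(q, u) = -1 (K(q, u) = 0*u - 1 = 0 - 1 = -1)
(70*(27/46 - 36/K(4, -4)))*(-32) = (70*(27/46 - 36/(-1)))*(-32) = (70*(27*(1/46) - 36*(-1)))*(-32) = (70*(27/46 + 36))*(-32) = (70*(1683/46))*(-32) = (58905/23)*(-32) = -1884960/23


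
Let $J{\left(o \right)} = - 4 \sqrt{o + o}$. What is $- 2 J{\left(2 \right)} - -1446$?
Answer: $1462$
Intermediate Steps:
$J{\left(o \right)} = - 4 \sqrt{2} \sqrt{o}$ ($J{\left(o \right)} = - 4 \sqrt{2 o} = - 4 \sqrt{2} \sqrt{o}$)
$- 2 J{\left(2 \right)} - -1446 = - 2 \left(- 4 \sqrt{2} \sqrt{2}\right) - -1446 = \left(-2\right) \left(-8\right) + 1446 = 16 + 1446 = 1462$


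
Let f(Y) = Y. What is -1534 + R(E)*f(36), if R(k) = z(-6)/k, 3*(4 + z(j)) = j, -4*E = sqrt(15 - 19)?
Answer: -1534 - 432*I ≈ -1534.0 - 432.0*I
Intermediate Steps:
E = -I/2 (E = -sqrt(15 - 19)/4 = -I/2 ≈ -0.5*I)
z(j) = -4 + j/3
R(k) = -6/k (R(k) = (-4 + (1/3)*(-6))/k = (-4 - 2)/k = -6/k)
-1534 + R(E)*f(36) = -1534 - 6*2*I*36 = -1534 - 12*I*36 = -1534 - 432*I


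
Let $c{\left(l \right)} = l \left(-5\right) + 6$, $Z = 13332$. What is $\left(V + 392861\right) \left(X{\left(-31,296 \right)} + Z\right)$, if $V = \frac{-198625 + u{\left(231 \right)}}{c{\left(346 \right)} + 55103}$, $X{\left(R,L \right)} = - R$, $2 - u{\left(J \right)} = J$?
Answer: $\frac{280226499277795}{53379} \approx 5.2498 \cdot 10^{9}$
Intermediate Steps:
$u{\left(J \right)} = 2 - J$
$c{\left(l \right)} = 6 - 5 l$ ($c{\left(l \right)} = - 5 l + 6 = 6 - 5 l$)
$V = - \frac{198854}{53379}$ ($V = \frac{-198625 + \left(2 - 231\right)}{\left(6 - 1730\right) + 55103} = \frac{-198625 - 229}{-1724 + 55103} = - \frac{198854}{53379} \approx -3.7253$)
$\left(V + 392861\right) \left(X{\left(-31,296 \right)} + Z\right) = \left(- \frac{198854}{53379} + 392861\right) \left(\left(-1\right) \left(-31\right) + 13332\right) = \frac{20970328465 \left(31 + 13332\right)}{53379} = \frac{20970328465}{53379} \cdot 13363 = \frac{280226499277795}{53379}$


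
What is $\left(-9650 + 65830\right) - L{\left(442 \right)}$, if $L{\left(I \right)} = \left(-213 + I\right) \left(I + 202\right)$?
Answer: $-91296$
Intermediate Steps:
$L{\left(I \right)} = \left(-213 + I\right) \left(202 + I\right)$
$\left(-9650 + 65830\right) - L{\left(442 \right)} = \left(-9650 + 65830\right) - \left(-43026 + 442^{2} - 4862\right) = 56180 - \left(-43026 + 195364 - 4862\right) = 56180 - 147476 = -91296$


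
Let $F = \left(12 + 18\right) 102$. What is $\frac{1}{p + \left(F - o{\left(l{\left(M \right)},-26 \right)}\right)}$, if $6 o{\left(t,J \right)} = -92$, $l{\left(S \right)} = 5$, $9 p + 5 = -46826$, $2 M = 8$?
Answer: $- \frac{9}{19153} \approx -0.0004699$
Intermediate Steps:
$F = 3060$ ($F = 30 \cdot 102 = 3060$)
$M = 4$ ($M = \frac{1}{2} \cdot 8 = 4$)
$p = - \frac{46831}{9}$ ($p = - \frac{5}{9} + \frac{1}{9} \left(-46826\right) = - \frac{5}{9} - \frac{46826}{9} = - \frac{46831}{9} \approx -5203.4$)
$o{\left(t,J \right)} = - \frac{46}{3}$ ($o{\left(t,J \right)} = \frac{1}{6} \left(-92\right) = - \frac{46}{3}$)
$\frac{1}{p + \left(F - o{\left(l{\left(M \right)},-26 \right)}\right)} = \frac{1}{- \frac{46831}{9} + \left(3060 - - \frac{46}{3}\right)} = \frac{1}{- \frac{46831}{9} + \left(3060 + \frac{46}{3}\right)} = \frac{1}{- \frac{46831}{9} + \frac{9226}{3}} = \frac{1}{- \frac{19153}{9}} = - \frac{9}{19153}$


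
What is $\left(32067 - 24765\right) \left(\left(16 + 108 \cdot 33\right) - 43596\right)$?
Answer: $-292196832$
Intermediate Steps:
$\left(32067 - 24765\right) \left(\left(16 + 108 \cdot 33\right) - 43596\right) = 7302 \left(\left(16 + 3564\right) - 43596\right) = 7302 \left(3580 - 43596\right) = 7302 \left(-40016\right) = -292196832$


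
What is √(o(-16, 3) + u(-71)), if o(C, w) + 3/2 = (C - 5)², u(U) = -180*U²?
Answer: I*√3627762/2 ≈ 952.33*I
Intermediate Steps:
o(C, w) = -3/2 + (-5 + C)² (o(C, w) = -3/2 + (C - 5)² = -3/2 + (-5 + C)²)
√(o(-16, 3) + u(-71)) = √((-3/2 + (-5 - 16)²) - 180*(-71)²) = √((-3/2 + (-21)²) - 180*5041) = √((-3/2 + 441) - 907380) = √(879/2 - 907380) = √(-1813881/2) = I*√3627762/2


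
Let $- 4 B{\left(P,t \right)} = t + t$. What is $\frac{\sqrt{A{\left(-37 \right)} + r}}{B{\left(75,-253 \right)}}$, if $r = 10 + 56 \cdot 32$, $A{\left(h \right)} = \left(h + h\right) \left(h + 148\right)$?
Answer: $\frac{4 i \sqrt{1603}}{253} \approx 0.633 i$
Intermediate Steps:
$B{\left(P,t \right)} = - \frac{t}{2}$ ($B{\left(P,t \right)} = - \frac{t + t}{4} = - \frac{2 t}{4} = - \frac{t}{2}$)
$A{\left(h \right)} = 2 h \left(148 + h\right)$
$r = 1802$ ($r = 10 + 1792 = 1802$)
$\frac{\sqrt{A{\left(-37 \right)} + r}}{B{\left(75,-253 \right)}} = \frac{\sqrt{2 \left(-37\right) \left(148 - 37\right) + 1802}}{\left(- \frac{1}{2}\right) \left(-253\right)} = \frac{\sqrt{2 \left(-37\right) 111 + 1802}}{\frac{253}{2}} = \sqrt{-8214 + 1802} \cdot \frac{2}{253} = \sqrt{-6412} \cdot \frac{2}{253} = 2 i \sqrt{1603} \cdot \frac{2}{253} = \frac{4 i \sqrt{1603}}{253}$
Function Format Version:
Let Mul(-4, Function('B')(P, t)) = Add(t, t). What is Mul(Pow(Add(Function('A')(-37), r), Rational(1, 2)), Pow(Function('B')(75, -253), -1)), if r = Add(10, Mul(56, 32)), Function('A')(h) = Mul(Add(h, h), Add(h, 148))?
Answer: Mul(Rational(4, 253), I, Pow(1603, Rational(1, 2))) ≈ Mul(0.63300, I)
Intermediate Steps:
Function('B')(P, t) = Mul(Rational(-1, 2), t) (Function('B')(P, t) = Mul(Rational(-1, 4), Add(t, t)) = Mul(Rational(-1, 4), Mul(2, t)) = Mul(Rational(-1, 2), t))
Function('A')(h) = Mul(2, h, Add(148, h)) (Function('A')(h) = Mul(Mul(2, h), Add(148, h)) = Mul(2, h, Add(148, h)))
r = 1802 (r = Add(10, 1792) = 1802)
Mul(Pow(Add(Function('A')(-37), r), Rational(1, 2)), Pow(Function('B')(75, -253), -1)) = Mul(Pow(Add(Mul(2, -37, Add(148, -37)), 1802), Rational(1, 2)), Pow(Mul(Rational(-1, 2), -253), -1)) = Mul(Pow(Add(Mul(2, -37, 111), 1802), Rational(1, 2)), Pow(Rational(253, 2), -1)) = Mul(Pow(Add(-8214, 1802), Rational(1, 2)), Rational(2, 253)) = Mul(Pow(-6412, Rational(1, 2)), Rational(2, 253)) = Mul(Mul(2, I, Pow(1603, Rational(1, 2))), Rational(2, 253)) = Mul(Rational(4, 253), I, Pow(1603, Rational(1, 2)))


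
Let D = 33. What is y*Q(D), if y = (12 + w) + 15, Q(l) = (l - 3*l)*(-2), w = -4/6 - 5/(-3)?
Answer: 3696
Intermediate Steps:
w = 1 (w = -4*⅙ - 5*(-⅓) = -⅔ + 5/3 = 1)
Q(l) = 4*l (Q(l) = -2*l*(-2) = 4*l)
y = 28 (y = (12 + 1) + 15 = 13 + 15 = 28)
y*Q(D) = 28*(4*33) = 28*132 = 3696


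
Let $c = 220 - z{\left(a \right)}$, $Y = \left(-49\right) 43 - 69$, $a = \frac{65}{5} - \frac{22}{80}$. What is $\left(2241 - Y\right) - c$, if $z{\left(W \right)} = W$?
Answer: $\frac{168389}{40} \approx 4209.7$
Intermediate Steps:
$a = \frac{509}{40}$ ($a = 65 \cdot \frac{1}{5} - \frac{11}{40} = 13 - \frac{11}{40} = \frac{509}{40} \approx 12.725$)
$Y = -2176$ ($Y = -2107 - 69 = -2176$)
$c = \frac{8291}{40}$ ($c = 220 - \frac{509}{40} = \frac{8291}{40} \approx 207.27$)
$\left(2241 - Y\right) - c = \left(2241 - -2176\right) - \frac{8291}{40} = \left(2241 + 2176\right) - \frac{8291}{40} = 4417 - \frac{8291}{40} = \frac{168389}{40}$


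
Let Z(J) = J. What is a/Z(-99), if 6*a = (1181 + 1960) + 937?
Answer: -2039/297 ≈ -6.8653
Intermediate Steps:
a = 2039/3 (a = ((1181 + 1960) + 937)/6 = (3141 + 937)/6 = (1/6)*4078 = 2039/3 ≈ 679.67)
a/Z(-99) = (2039/3)/(-99) = (2039/3)*(-1/99) = -2039/297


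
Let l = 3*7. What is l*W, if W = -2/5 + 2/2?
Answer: 63/5 ≈ 12.600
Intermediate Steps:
W = ⅗ (W = -2*⅕ + 2*(½) = -⅖ + 1 = ⅗ ≈ 0.60000)
l = 21
l*W = 21*(⅗) = 63/5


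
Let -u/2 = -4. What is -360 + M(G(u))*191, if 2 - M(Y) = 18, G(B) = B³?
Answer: -3416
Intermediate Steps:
u = 8 (u = -2*(-4) = 8)
M(Y) = -16 (M(Y) = 2 - 1*18 = 2 - 18 = -16)
-360 + M(G(u))*191 = -360 - 16*191 = -360 - 3056 = -3416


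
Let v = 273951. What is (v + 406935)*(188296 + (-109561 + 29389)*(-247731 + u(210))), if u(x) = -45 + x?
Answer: 13514259132628128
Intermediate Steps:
(v + 406935)*(188296 + (-109561 + 29389)*(-247731 + u(210))) = (273951 + 406935)*(188296 + (-109561 + 29389)*(-247731 + (-45 + 210))) = 680886*(188296 - 80172*(-247731 + 165)) = 680886*(188296 - 80172*(-247566)) = 680886*(188296 + 19847861352) = 680886*19848049648 = 13514259132628128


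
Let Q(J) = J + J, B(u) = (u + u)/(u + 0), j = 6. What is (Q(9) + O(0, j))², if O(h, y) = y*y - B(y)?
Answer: 2704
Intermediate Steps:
B(u) = 2 (B(u) = (2*u)/u = 2)
Q(J) = 2*J
O(h, y) = -2 + y² (O(h, y) = y*y - 1*2 = y² - 2 = -2 + y²)
(Q(9) + O(0, j))² = (2*9 + (-2 + 6²))² = (18 + (-2 + 36))² = (18 + 34)² = 52² = 2704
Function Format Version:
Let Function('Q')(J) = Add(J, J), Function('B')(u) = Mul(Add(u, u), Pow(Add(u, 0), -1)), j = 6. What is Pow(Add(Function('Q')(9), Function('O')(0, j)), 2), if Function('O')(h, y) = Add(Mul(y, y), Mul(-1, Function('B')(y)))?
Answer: 2704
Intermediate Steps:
Function('B')(u) = 2 (Function('B')(u) = Mul(Mul(2, u), Pow(u, -1)) = 2)
Function('Q')(J) = Mul(2, J)
Function('O')(h, y) = Add(-2, Pow(y, 2)) (Function('O')(h, y) = Add(Mul(y, y), Mul(-1, 2)) = Add(Pow(y, 2), -2) = Add(-2, Pow(y, 2)))
Pow(Add(Function('Q')(9), Function('O')(0, j)), 2) = Pow(Add(Mul(2, 9), Add(-2, Pow(6, 2))), 2) = Pow(Add(18, Add(-2, 36)), 2) = Pow(Add(18, 34), 2) = Pow(52, 2) = 2704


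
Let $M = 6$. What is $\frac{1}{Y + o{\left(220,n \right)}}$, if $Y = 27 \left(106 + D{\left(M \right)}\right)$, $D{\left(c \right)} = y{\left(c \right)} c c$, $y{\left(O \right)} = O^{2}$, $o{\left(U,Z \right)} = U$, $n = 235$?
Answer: $\frac{1}{38074} \approx 2.6265 \cdot 10^{-5}$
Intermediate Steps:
$D{\left(c \right)} = c^{4}$ ($D{\left(c \right)} = c^{2} c c = c^{3} c = c^{4}$)
$Y = 37854$ ($Y = 27 \left(106 + 6^{4}\right) = 27 \left(106 + 1296\right) = 27 \cdot 1402 = 37854$)
$\frac{1}{Y + o{\left(220,n \right)}} = \frac{1}{37854 + 220} = \frac{1}{38074}$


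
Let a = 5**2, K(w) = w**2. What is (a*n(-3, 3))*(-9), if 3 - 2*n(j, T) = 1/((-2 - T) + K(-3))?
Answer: -2475/8 ≈ -309.38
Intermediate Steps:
n(j, T) = 3/2 - 1/(2*(7 - T)) (n(j, T) = 3/2 - 1/(2*((-2 - T) + (-3)**2)) = 3/2 - 1/(2*((-2 - T) + 9)) = 3/2 - 1/(2*(7 - T)))
a = 25
(a*n(-3, 3))*(-9) = (25*((-20 + 3*3)/(2*(-7 + 3))))*(-9) = (25*((1/2)*(-20 + 9)/(-4)))*(-9) = (25*((1/2)*(-1/4)*(-11)))*(-9) = (25*(11/8))*(-9) = (275/8)*(-9) = -2475/8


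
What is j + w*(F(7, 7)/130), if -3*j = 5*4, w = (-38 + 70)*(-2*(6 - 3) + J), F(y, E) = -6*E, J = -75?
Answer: 161996/195 ≈ 830.75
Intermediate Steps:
w = -2592 (w = (-38 + 70)*(-2*(6 - 3) - 75) = 32*(-2*3 - 75) = 32*(-6 - 75) = 32*(-81) = -2592)
j = -20/3 (j = -5*4/3 = -⅓*20 = -20/3 ≈ -6.6667)
j + w*(F(7, 7)/130) = -20/3 - 2592*(-6*7)/130 = -20/3 - (-108864)/130 = -20/3 - 2592*(-21/65) = -20/3 + 54432/65 = 161996/195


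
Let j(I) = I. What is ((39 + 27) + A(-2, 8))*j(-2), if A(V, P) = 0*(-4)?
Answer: -132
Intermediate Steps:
A(V, P) = 0
((39 + 27) + A(-2, 8))*j(-2) = ((39 + 27) + 0)*(-2) = (66 + 0)*(-2) = 66*(-2) = -132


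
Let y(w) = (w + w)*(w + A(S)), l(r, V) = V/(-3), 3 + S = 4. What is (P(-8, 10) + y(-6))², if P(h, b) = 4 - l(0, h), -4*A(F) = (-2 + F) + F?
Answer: 48400/9 ≈ 5377.8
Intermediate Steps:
S = 1 (S = -3 + 4 = 1)
l(r, V) = -V/3 (l(r, V) = V*(-⅓) = -V/3)
A(F) = ½ - F/2 (A(F) = -((-2 + F) + F)/4 = -(-2 + 2*F)/4 = ½ - F/2)
y(w) = 2*w² (y(w) = (w + w)*(w + (½ - ½*1)) = (2*w)*(w + (½ - ½)) = (2*w)*(w + 0) = (2*w)*w = 2*w²)
P(h, b) = 4 + h/3 (P(h, b) = 4 - (-1)*h/3 = 4 + h/3)
(P(-8, 10) + y(-6))² = ((4 + (⅓)*(-8)) + 2*(-6)²)² = ((4 - 8/3) + 2*36)² = (4/3 + 72)² = (220/3)² = 48400/9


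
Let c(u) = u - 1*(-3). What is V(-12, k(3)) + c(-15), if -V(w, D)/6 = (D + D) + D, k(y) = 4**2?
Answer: -300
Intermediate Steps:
k(y) = 16
c(u) = 3 + u (c(u) = u + 3 = 3 + u)
V(w, D) = -18*D (V(w, D) = -6*((D + D) + D) = -6*(2*D + D) = -18*D)
V(-12, k(3)) + c(-15) = -18*16 + (3 - 15) = -288 - 12 = -300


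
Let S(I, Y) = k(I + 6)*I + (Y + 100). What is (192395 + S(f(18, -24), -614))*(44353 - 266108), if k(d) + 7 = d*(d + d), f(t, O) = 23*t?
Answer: -32431265821165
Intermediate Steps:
k(d) = -7 + 2*d² (k(d) = -7 + d*(d + d) = -7 + d*(2*d) = -7 + 2*d²)
S(I, Y) = 100 + Y + I*(-7 + 2*(6 + I)²) (S(I, Y) = (-7 + 2*(I + 6)²)*I + (Y + 100) = (-7 + 2*(6 + I)²)*I + (100 + Y) = I*(-7 + 2*(6 + I)²) + (100 + Y) = 100 + Y + I*(-7 + 2*(6 + I)²))
(192395 + S(f(18, -24), -614))*(44353 - 266108) = (192395 + (100 - 614 + (23*18)*(-7 + 2*(6 + 23*18)²)))*(44353 - 266108) = (192395 + (100 - 614 + 414*(-7 + 2*(6 + 414)²)))*(-221755) = (192395 + (100 - 614 + 414*(-7 + 2*420²)))*(-221755) = (192395 + (100 - 614 + 414*(-7 + 2*176400)))*(-221755) = (192395 + (100 - 614 + 414*(-7 + 352800)))*(-221755) = (192395 + (100 - 614 + 414*352793))*(-221755) = (192395 + (100 - 614 + 146056302))*(-221755) = (192395 + 146055788)*(-221755) = 146248183*(-221755) = -32431265821165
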